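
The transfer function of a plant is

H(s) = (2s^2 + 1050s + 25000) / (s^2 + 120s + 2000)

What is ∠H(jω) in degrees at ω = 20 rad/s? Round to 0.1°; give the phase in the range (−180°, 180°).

-15.4°

Substitute s = j20:
Numerator: 2(j20)^2 + 1050(j20) + 25000 = 24200 + j21000
Denominator: (j20)^2 + 120(j20) + 2000 = 1600 + j2400
|N| = √(24200² + 21000²) ≈ 32041, ∠N ≈ 40.95°
|D| = √(1600² + 2400²) ≈ 2884.4, ∠D ≈ 56.31°
∠H = 40.95° − 56.31° = -15.36°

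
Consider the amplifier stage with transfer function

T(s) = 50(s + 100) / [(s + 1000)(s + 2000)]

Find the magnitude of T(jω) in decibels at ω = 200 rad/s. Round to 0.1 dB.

-45.3 dB

At s = jω = j200:
zero (s+100): 100 + j200 → |·| = √(100²+200²) = √50000 ≈ 223.61, ∠ = arctan(200/100) ≈ 63.43°
pole (s+1000): 1000 + j200 → |·| = √(1000²+200²) = √1040000 ≈ 1019.8, ∠ = arctan(200/1000) ≈ 11.31°
pole (s+2000): 2000 + j200 → |·| = √(2000²+200²) = √4040000 ≈ 2010, ∠ = arctan(200/2000) ≈ 5.71°
|T| = 50 · 223.61 / 2.0498e+06 ≈ 0.0054544
Gain = 20 log₁₀(0.0054544) ≈ -45.27 dB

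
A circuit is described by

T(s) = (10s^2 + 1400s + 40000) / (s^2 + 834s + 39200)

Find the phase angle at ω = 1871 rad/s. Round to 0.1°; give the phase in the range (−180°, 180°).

20.0°

Substitute s = j1871:
Numerator: 10(j1871)^2 + 1400(j1871) + 40000 = -34966410 + j2619400
Denominator: (j1871)^2 + 834(j1871) + 39200 = -3461441 + j1560414
|N| = √(34966410² + 2619400²) ≈ 3.5064e+07, ∠N ≈ 175.72°
|D| = √(3461441² + 1560414²) ≈ 3.7969e+06, ∠D ≈ 155.73°
∠T = 175.72° − 155.73° = 19.99°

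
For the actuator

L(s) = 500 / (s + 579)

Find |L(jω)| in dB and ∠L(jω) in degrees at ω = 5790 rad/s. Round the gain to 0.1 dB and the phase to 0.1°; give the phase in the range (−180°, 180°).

Substitute s = j5790:
Numerator: 500 = 500 + j0
Denominator: (j5790) + 579 = 579 + j5790
|N| = √(500² + 0²) ≈ 500, ∠N ≈ 0.00°
|D| = √(579² + 5790²) ≈ 5818.9, ∠D ≈ 84.29°
|L| = 500 / 5818.9 ≈ 0.085927
Gain = 20 log₁₀(0.085927) ≈ -21.32 dB
∠L = 0.00° − 84.29° = -84.29°

-21.3 dB, -84.3°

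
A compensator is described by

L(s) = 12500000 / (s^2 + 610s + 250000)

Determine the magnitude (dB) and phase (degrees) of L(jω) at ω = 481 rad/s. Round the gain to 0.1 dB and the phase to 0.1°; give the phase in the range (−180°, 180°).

At s = jω = j481:
quadratic: (j481)² + 610·j481 + 250000 = 18639 + j293410 → |·| ≈ 2.94e+05, ∠ ≈ 86.37°
|L| = 12500000 / 2.94e+05 ≈ 42.517
Gain = 20 log₁₀(42.517) ≈ 32.57 dB
∠L = 0.00° − 86.37° = -86.37°

32.6 dB, -86.4°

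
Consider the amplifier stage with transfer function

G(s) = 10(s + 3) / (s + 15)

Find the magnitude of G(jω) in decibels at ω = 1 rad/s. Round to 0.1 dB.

At s = jω = j1:
zero (s+3): 3 + j1 → |·| = √(3²+1²) = √10 ≈ 3.1623, ∠ = arctan(1/3) ≈ 18.43°
pole (s+15): 15 + j1 → |·| = √(15²+1²) = √226 ≈ 15.033, ∠ = arctan(1/15) ≈ 3.81°
|G| = 10 · 3.1623 / 15.033 ≈ 2.1036
Gain = 20 log₁₀(2.1036) ≈ 6.46 dB

6.5 dB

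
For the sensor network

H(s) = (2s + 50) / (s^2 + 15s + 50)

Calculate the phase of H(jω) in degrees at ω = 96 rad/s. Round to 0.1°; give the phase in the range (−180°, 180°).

-95.7°

Substitute s = j96:
Numerator: 2(j96) + 50 = 50 + j192
Denominator: (j96)^2 + 15(j96) + 50 = -9166 + j1440
|N| = √(50² + 192²) ≈ 198.4, ∠N ≈ 75.40°
|D| = √(9166² + 1440²) ≈ 9278.4, ∠D ≈ 171.07°
∠H = 75.40° − 171.07° = -95.67°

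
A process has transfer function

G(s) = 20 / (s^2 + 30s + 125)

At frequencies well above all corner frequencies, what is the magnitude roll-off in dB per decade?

-40 dB/decade

Each pole contributes −20 dB/decade at high frequency; each zero contributes +20 dB/decade.
Net: 0 zero(s) − 2 pole(s) → -40 dB/decade.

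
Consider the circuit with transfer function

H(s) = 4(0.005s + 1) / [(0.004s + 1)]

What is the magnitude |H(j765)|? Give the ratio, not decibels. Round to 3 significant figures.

At ω = 765 rad/s:
zero (1 + j765·0.005) = 1 + j3.825 → |·| ≈ 3.9536, ∠ ≈ 75.35°
pole (1 + j765·0.004) = 1 + j3.06 → |·| ≈ 3.2193, ∠ ≈ 71.90°
|H| = 4 · 3.9536 / (3.2193) ≈ 4.9124

4.91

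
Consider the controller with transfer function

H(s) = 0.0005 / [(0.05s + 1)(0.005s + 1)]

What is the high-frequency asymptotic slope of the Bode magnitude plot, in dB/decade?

-40 dB/decade

Each pole contributes −20 dB/decade at high frequency; each zero contributes +20 dB/decade.
Net: 0 zero(s) − 2 pole(s) → -40 dB/decade.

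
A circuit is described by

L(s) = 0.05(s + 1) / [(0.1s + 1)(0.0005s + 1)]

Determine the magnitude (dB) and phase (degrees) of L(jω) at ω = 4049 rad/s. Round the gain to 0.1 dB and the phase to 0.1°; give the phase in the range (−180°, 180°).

At ω = 4049 rad/s:
zero (1 + j4049·1) = 1 + j4049 → |·| ≈ 4049, ∠ ≈ 89.99°
pole (1 + j4049·0.1) = 1 + j404.9 → |·| ≈ 404.9, ∠ ≈ 89.86°
pole (1 + j4049·0.0005) = 1 + j2.0245 → |·| ≈ 2.258, ∠ ≈ 63.71°
|L| = 0.05 · 4049 / (404.9 · 2.258) ≈ 0.22143
Gain = 20 log₁₀(0.22143) ≈ -13.10 dB
∠L = (89.99°) − (89.86° + 63.71°) = -63.58°

-13.1 dB, -63.6°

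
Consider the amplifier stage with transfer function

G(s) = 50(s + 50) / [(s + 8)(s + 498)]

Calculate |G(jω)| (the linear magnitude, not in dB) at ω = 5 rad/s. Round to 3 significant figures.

0.535

At s = jω = j5:
zero (s+50): 50 + j5 → |·| = √(50²+5²) = √2525 ≈ 50.249, ∠ = arctan(5/50) ≈ 5.71°
pole (s+8): 8 + j5 → |·| = √(8²+5²) = √89 ≈ 9.434, ∠ = arctan(5/8) ≈ 32.01°
pole (s+498): 498 + j5 → |·| = √(498²+5²) = √248029 ≈ 498.03, ∠ = arctan(5/498) ≈ 0.58°
|G| = 50 · 50.249 / 4698.4 ≈ 0.53475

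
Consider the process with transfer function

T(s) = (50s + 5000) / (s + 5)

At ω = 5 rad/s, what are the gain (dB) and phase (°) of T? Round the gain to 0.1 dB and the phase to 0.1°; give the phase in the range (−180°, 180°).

57.0 dB, -42.1°

Substitute s = j5:
Numerator: 50(j5) + 5000 = 5000 + j250
Denominator: (j5) + 5 = 5 + j5
|N| = √(5000² + 250²) ≈ 5006.2, ∠N ≈ 2.86°
|D| = √(5² + 5²) ≈ 7.0711, ∠D ≈ 45.00°
|T| = 5006.2 / 7.0711 ≈ 707.98
Gain = 20 log₁₀(707.98) ≈ 57.00 dB
∠T = 2.86° − 45.00° = -42.14°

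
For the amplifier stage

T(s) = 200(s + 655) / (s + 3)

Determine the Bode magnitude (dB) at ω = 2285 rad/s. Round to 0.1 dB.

46.4 dB

At s = jω = j2285:
zero (s+655): 655 + j2285 → |·| = √(655²+2285²) = √5650250 ≈ 2377, ∠ = arctan(2285/655) ≈ 74.00°
pole (s+3): 3 + j2285 → |·| = √(3²+2285²) = √5221234 ≈ 2285, ∠ = arctan(2285/3) ≈ 89.92°
|T| = 200 · 2377 / 2285 ≈ 208.05
Gain = 20 log₁₀(208.05) ≈ 46.36 dB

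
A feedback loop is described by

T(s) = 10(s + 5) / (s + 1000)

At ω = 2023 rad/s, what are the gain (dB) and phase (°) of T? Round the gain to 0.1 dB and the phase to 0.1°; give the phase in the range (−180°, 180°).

At s = jω = j2023:
zero (s+5): 5 + j2023 → |·| = √(5²+2023²) = √4092554 ≈ 2023, ∠ = arctan(2023/5) ≈ 89.86°
pole (s+1000): 1000 + j2023 → |·| = √(1000²+2023²) = √5092529 ≈ 2256.7, ∠ = arctan(2023/1000) ≈ 63.70°
|T| = 10 · 2023 / 2256.7 ≈ 8.9644
Gain = 20 log₁₀(8.9644) ≈ 19.05 dB
∠T = 89.86° − 63.70° = 26.16°

19.1 dB, 26.2°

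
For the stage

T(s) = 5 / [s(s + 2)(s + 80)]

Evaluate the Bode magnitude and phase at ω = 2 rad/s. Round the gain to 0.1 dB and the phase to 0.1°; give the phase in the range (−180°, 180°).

-39.1 dB, -136.4°

At s = jω = j2:
pole (s+2): 2 + j2 → |·| = √(2²+2²) = √8 ≈ 2.8284, ∠ = arctan(2/2) ≈ 45.00°
pole (s+80): 80 + j2 → |·| = √(80²+2²) = √6404 ≈ 80.025, ∠ = arctan(2/80) ≈ 1.43°
pole at origin: |s| = 2, ∠ = 90.00° (in denominator)
|T| = 5 / 452.69 ≈ 0.011045
Gain = 20 log₁₀(0.011045) ≈ -39.14 dB
∠T = 0.00° − 136.43° = -136.43°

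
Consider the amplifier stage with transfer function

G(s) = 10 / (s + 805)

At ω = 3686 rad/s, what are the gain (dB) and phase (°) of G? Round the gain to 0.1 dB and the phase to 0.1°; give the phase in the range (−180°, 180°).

At s = jω = j3686:
pole (s+805): 805 + j3686 → |·| = √(805²+3686²) = √14234621 ≈ 3772.9, ∠ = arctan(3686/805) ≈ 77.68°
|G| = 10 / 3772.9 ≈ 0.0026505
Gain = 20 log₁₀(0.0026505) ≈ -51.53 dB
∠G = 0.00° − 77.68° = -77.68°

-51.5 dB, -77.7°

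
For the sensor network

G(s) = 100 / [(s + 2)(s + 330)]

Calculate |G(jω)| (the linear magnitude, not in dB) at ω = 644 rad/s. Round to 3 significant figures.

0.000215

At s = jω = j644:
pole (s+2): 2 + j644 → |·| = √(2²+644²) = √414740 ≈ 644, ∠ = arctan(644/2) ≈ 89.82°
pole (s+330): 330 + j644 → |·| = √(330²+644²) = √523636 ≈ 723.63, ∠ = arctan(644/330) ≈ 62.87°
|G| = 100 / 4.6602e+05 ≈ 0.00021458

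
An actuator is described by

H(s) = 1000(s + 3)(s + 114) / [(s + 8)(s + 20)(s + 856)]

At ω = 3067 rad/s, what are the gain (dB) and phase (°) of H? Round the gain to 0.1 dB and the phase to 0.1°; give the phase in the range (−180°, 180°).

At s = jω = j3067:
zero (s+3): 3 + j3067 → |·| = √(3²+3067²) = √9406498 ≈ 3067, ∠ = arctan(3067/3) ≈ 89.94°
zero (s+114): 114 + j3067 → |·| = √(114²+3067²) = √9419485 ≈ 3069.1, ∠ = arctan(3067/114) ≈ 87.87°
pole (s+8): 8 + j3067 → |·| = √(8²+3067²) = √9406553 ≈ 3067, ∠ = arctan(3067/8) ≈ 89.85°
pole (s+20): 20 + j3067 → |·| = √(20²+3067²) = √9406889 ≈ 3067.1, ∠ = arctan(3067/20) ≈ 89.63°
pole (s+856): 856 + j3067 → |·| = √(856²+3067²) = √10139225 ≈ 3184.2, ∠ = arctan(3067/856) ≈ 74.41°
|H| = 1000 · 9.4129e+06 / 2.9953e+10 ≈ 0.31426
Gain = 20 log₁₀(0.31426) ≈ -10.05 dB
∠H = 177.81° − 253.89° = -76.08°

-10.1 dB, -76.1°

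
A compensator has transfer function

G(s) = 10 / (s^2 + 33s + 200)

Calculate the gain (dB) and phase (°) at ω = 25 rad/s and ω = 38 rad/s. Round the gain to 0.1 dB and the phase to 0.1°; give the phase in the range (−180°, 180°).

ω = 25: -39.4 dB, -117.3°; ω = 38: -44.9 dB, -134.8°

Substitute s = j25:
Numerator: 10 = 10 + j0
Denominator: (j25)^2 + 33(j25) + 200 = -425 + j825
|N| = √(10² + 0²) ≈ 10, ∠N ≈ 0.00°
|D| = √(425² + 825²) ≈ 928.04, ∠D ≈ 117.26°
|G| = 10 / 928.04 ≈ 0.010775
Gain = 20 log₁₀(0.010775) ≈ -39.35 dB
∠G = 0.00° − 117.26° = -117.26°

Substitute s = j38:
Numerator: 10 = 10 + j0
Denominator: (j38)^2 + 33(j38) + 200 = -1244 + j1254
|N| = √(10² + 0²) ≈ 10, ∠N ≈ 0.00°
|D| = √(1244² + 1254²) ≈ 1766.4, ∠D ≈ 134.77°
|G| = 10 / 1766.4 ≈ 0.0056612
Gain = 20 log₁₀(0.0056612) ≈ -44.94 dB
∠G = 0.00° − 134.77° = -134.77°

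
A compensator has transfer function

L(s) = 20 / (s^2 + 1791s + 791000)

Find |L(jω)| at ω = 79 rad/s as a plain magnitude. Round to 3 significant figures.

Substitute s = j79:
Numerator: 20 = 20 + j0
Denominator: (j79)^2 + 1791(j79) + 791000 = 784759 + j141489
|N| = √(20² + 0²) ≈ 20, ∠N ≈ 0.00°
|D| = √(784759² + 141489²) ≈ 7.9741e+05, ∠D ≈ 10.22°
|L| = 20 / 7.9741e+05 ≈ 2.5081e-05

2.51e-05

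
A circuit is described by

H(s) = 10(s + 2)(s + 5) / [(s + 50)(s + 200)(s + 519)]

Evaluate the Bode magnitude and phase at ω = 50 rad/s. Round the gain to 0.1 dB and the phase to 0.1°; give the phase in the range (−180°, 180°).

At s = jω = j50:
zero (s+2): 2 + j50 → |·| = √(2²+50²) = √2504 ≈ 50.04, ∠ = arctan(50/2) ≈ 87.71°
zero (s+5): 5 + j50 → |·| = √(5²+50²) = √2525 ≈ 50.249, ∠ = arctan(50/5) ≈ 84.29°
pole (s+50): 50 + j50 → |·| = √(50²+50²) = √5000 ≈ 70.711, ∠ = arctan(50/50) ≈ 45.00°
pole (s+200): 200 + j50 → |·| = √(200²+50²) = √42500 ≈ 206.16, ∠ = arctan(50/200) ≈ 14.04°
pole (s+519): 519 + j50 → |·| = √(519²+50²) = √271861 ≈ 521.4, ∠ = arctan(50/519) ≈ 5.50°
|H| = 10 · 2514.5 / 7.6009e+06 ≈ 0.0033082
Gain = 20 log₁₀(0.0033082) ≈ -49.61 dB
∠H = 172.00° − 64.54° = 107.46°

-49.6 dB, 107.5°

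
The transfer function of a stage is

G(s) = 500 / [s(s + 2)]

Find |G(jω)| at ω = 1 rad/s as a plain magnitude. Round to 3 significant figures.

224

At s = jω = j1:
pole (s+2): 2 + j1 → |·| = √(2²+1²) = √5 ≈ 2.2361, ∠ = arctan(1/2) ≈ 26.57°
pole at origin: |s| = 1, ∠ = 90.00° (in denominator)
|G| = 500 / 2.2361 ≈ 223.6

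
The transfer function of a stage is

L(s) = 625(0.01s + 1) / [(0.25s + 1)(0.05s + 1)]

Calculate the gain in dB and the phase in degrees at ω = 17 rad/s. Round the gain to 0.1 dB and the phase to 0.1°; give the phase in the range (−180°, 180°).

At ω = 17 rad/s:
zero (1 + j17·0.01) = 1 + j0.17 → |·| ≈ 1.0143, ∠ ≈ 9.65°
pole (1 + j17·0.25) = 1 + j4.25 → |·| ≈ 4.3661, ∠ ≈ 76.76°
pole (1 + j17·0.05) = 1 + j0.85 → |·| ≈ 1.3124, ∠ ≈ 40.36°
|L| = 625 · 1.0143 / (4.3661 · 1.3124) ≈ 110.63
Gain = 20 log₁₀(110.63) ≈ 40.88 dB
∠L = (9.65°) − (76.76° + 40.36°) = -107.47°

40.9 dB, -107.5°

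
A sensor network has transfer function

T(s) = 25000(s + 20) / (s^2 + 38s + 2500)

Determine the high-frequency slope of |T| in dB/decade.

-20 dB/decade

Each pole contributes −20 dB/decade at high frequency; each zero contributes +20 dB/decade.
Net: 1 zero(s) − 2 pole(s) → -20 dB/decade.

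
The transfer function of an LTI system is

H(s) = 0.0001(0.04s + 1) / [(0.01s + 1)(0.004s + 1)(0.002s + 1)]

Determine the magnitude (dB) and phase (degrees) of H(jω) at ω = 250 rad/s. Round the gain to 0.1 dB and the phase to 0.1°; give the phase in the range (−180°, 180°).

-72.5 dB, -55.5°

At ω = 250 rad/s:
zero (1 + j250·0.04) = 1 + j10 → |·| ≈ 10.05, ∠ ≈ 84.29°
pole (1 + j250·0.01) = 1 + j2.5 → |·| ≈ 2.6926, ∠ ≈ 68.20°
pole (1 + j250·0.004) = 1 + j1 → |·| ≈ 1.4142, ∠ ≈ 45.00°
pole (1 + j250·0.002) = 1 + j0.5 → |·| ≈ 1.118, ∠ ≈ 26.57°
|H| = 0.0001 · 10.05 / (2.6926 · 1.4142 · 1.118) ≈ 0.00023607
Gain = 20 log₁₀(0.00023607) ≈ -72.54 dB
∠H = (84.29°) − (68.20° + 45.00° + 26.57°) = -55.48°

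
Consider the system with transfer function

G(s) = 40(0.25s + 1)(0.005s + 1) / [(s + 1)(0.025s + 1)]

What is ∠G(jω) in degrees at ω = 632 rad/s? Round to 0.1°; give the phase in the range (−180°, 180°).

At ω = 632 rad/s:
zero (1 + j632·0.25) = 1 + j158 → |·| ≈ 158, ∠ ≈ 89.64°
zero (1 + j632·0.005) = 1 + j3.16 → |·| ≈ 3.3145, ∠ ≈ 72.44°
pole (1 + j632·1) = 1 + j632 → |·| ≈ 632, ∠ ≈ 89.91°
pole (1 + j632·0.025) = 1 + j15.8 → |·| ≈ 15.832, ∠ ≈ 86.38°
∠G = (89.64° + 72.44°) − (89.91° + 86.38°) = -14.21°

-14.2°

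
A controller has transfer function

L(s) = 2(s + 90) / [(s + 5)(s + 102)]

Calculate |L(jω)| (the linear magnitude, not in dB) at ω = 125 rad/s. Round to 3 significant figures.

0.0153

At s = jω = j125:
zero (s+90): 90 + j125 → |·| = √(90²+125²) = √23725 ≈ 154.03, ∠ = arctan(125/90) ≈ 54.25°
pole (s+5): 5 + j125 → |·| = √(5²+125²) = √15650 ≈ 125.1, ∠ = arctan(125/5) ≈ 87.71°
pole (s+102): 102 + j125 → |·| = √(102²+125²) = √26029 ≈ 161.34, ∠ = arctan(125/102) ≈ 50.79°
|L| = 2 · 154.03 / 20184 ≈ 0.015263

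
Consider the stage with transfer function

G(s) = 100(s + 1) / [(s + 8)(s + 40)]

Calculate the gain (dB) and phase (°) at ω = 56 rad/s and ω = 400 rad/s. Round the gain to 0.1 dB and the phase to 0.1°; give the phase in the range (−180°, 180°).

ω = 56: 3.2 dB, -47.4°; ω = 400: -12.1 dB, -83.3°

At s = jω = j56:
zero (s+1): 1 + j56 → |·| = √(1²+56²) = √3137 ≈ 56.009, ∠ = arctan(56/1) ≈ 88.98°
pole (s+8): 8 + j56 → |·| = √(8²+56²) = √3200 ≈ 56.569, ∠ = arctan(56/8) ≈ 81.87°
pole (s+40): 40 + j56 → |·| = √(40²+56²) = √4736 ≈ 68.819, ∠ = arctan(56/40) ≈ 54.46°
|G| = 100 · 56.009 / 3893 ≈ 1.4387
Gain = 20 log₁₀(1.4387) ≈ 3.16 dB
∠G = 88.98° − 136.33° = -47.35°

At s = jω = j400:
zero (s+1): 1 + j400 → |·| = √(1²+400²) = √160001 ≈ 400, ∠ = arctan(400/1) ≈ 89.86°
pole (s+8): 8 + j400 → |·| = √(8²+400²) = √160064 ≈ 400.08, ∠ = arctan(400/8) ≈ 88.85°
pole (s+40): 40 + j400 → |·| = √(40²+400²) = √161600 ≈ 402, ∠ = arctan(400/40) ≈ 84.29°
|G| = 100 · 400 / 1.6083e+05 ≈ 0.24871
Gain = 20 log₁₀(0.24871) ≈ -12.09 dB
∠G = 89.86° − 173.14° = -83.28°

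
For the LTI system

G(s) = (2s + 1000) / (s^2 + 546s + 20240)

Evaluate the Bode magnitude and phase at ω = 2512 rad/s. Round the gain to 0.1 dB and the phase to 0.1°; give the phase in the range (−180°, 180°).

-62.0 dB, -89.0°

Substitute s = j2512:
Numerator: 2(j2512) + 1000 = 1000 + j5024
Denominator: (j2512)^2 + 546(j2512) + 20240 = -6289904 + j1371552
|N| = √(1000² + 5024²) ≈ 5122.6, ∠N ≈ 78.74°
|D| = √(6289904² + 1371552²) ≈ 6.4377e+06, ∠D ≈ 167.70°
|G| = 5122.6 / 6.4377e+06 ≈ 0.00079572
Gain = 20 log₁₀(0.00079572) ≈ -61.98 dB
∠G = 78.74° − 167.70° = -88.96°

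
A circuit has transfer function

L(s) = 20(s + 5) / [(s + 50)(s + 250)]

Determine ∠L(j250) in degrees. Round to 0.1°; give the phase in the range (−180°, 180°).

-34.8°

At s = jω = j250:
zero (s+5): 5 + j250 → |·| = √(5²+250²) = √62525 ≈ 250.05, ∠ = arctan(250/5) ≈ 88.85°
pole (s+50): 50 + j250 → |·| = √(50²+250²) = √65000 ≈ 254.95, ∠ = arctan(250/50) ≈ 78.69°
pole (s+250): 250 + j250 → |·| = √(250²+250²) = √125000 ≈ 353.55, ∠ = arctan(250/250) ≈ 45.00°
∠L = 88.85° − 123.69° = -34.84°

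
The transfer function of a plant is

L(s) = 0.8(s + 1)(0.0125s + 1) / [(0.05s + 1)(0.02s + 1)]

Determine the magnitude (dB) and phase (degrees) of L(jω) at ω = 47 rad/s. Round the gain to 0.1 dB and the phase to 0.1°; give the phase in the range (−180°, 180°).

21.9 dB, 9.0°

At ω = 47 rad/s:
zero (1 + j47·1) = 1 + j47 → |·| ≈ 47.011, ∠ ≈ 88.78°
zero (1 + j47·0.0125) = 1 + j0.5875 → |·| ≈ 1.1598, ∠ ≈ 30.43°
pole (1 + j47·0.05) = 1 + j2.35 → |·| ≈ 2.5539, ∠ ≈ 66.95°
pole (1 + j47·0.02) = 1 + j0.94 → |·| ≈ 1.3724, ∠ ≈ 43.23°
|L| = 0.8 · 47.011 · 1.1598 / (2.5539 · 1.3724) ≈ 12.445
Gain = 20 log₁₀(12.445) ≈ 21.90 dB
∠L = (88.78° + 30.43°) − (66.95° + 43.23°) = 9.03°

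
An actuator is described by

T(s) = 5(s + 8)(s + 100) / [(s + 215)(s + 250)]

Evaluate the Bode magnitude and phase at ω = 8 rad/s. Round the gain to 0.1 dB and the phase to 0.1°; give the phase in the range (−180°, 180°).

At s = jω = j8:
zero (s+8): 8 + j8 → |·| = √(8²+8²) = √128 ≈ 11.314, ∠ = arctan(8/8) ≈ 45.00°
zero (s+100): 100 + j8 → |·| = √(100²+8²) = √10064 ≈ 100.32, ∠ = arctan(8/100) ≈ 4.57°
pole (s+215): 215 + j8 → |·| = √(215²+8²) = √46289 ≈ 215.15, ∠ = arctan(8/215) ≈ 2.13°
pole (s+250): 250 + j8 → |·| = √(250²+8²) = √62564 ≈ 250.13, ∠ = arctan(8/250) ≈ 1.83°
|T| = 5 · 1135 / 53815 ≈ 0.10545
Gain = 20 log₁₀(0.10545) ≈ -19.54 dB
∠T = 49.57° − 3.96° = 45.61°

-19.5 dB, 45.6°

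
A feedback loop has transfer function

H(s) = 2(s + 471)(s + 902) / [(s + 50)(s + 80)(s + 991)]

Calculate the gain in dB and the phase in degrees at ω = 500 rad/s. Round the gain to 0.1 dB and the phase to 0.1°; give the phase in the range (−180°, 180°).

At s = jω = j500:
zero (s+471): 471 + j500 → |·| = √(471²+500²) = √471841 ≈ 686.91, ∠ = arctan(500/471) ≈ 46.71°
zero (s+902): 902 + j500 → |·| = √(902²+500²) = √1063604 ≈ 1031.3, ∠ = arctan(500/902) ≈ 29.00°
pole (s+50): 50 + j500 → |·| = √(50²+500²) = √252500 ≈ 502.49, ∠ = arctan(500/50) ≈ 84.29°
pole (s+80): 80 + j500 → |·| = √(80²+500²) = √256400 ≈ 506.36, ∠ = arctan(500/80) ≈ 80.91°
pole (s+991): 991 + j500 → |·| = √(991²+500²) = √1232081 ≈ 1110, ∠ = arctan(500/991) ≈ 26.77°
|H| = 2 · 7.0841e+05 / 2.8243e+08 ≈ 0.0050165
Gain = 20 log₁₀(0.0050165) ≈ -45.99 dB
∠H = 75.71° − 191.97° = -116.26°

-46.0 dB, -116.3°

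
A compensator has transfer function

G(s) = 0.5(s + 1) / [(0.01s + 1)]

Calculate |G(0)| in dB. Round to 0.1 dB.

G(0) = 0.5 · 1 / 1 = 0.5
20 log₁₀(0.5) ≈ -6.02 dB

-6.0 dB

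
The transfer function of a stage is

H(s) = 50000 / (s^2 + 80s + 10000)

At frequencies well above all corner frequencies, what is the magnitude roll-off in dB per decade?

-40 dB/decade

Each pole contributes −20 dB/decade at high frequency; each zero contributes +20 dB/decade.
Net: 0 zero(s) − 2 pole(s) → -40 dB/decade.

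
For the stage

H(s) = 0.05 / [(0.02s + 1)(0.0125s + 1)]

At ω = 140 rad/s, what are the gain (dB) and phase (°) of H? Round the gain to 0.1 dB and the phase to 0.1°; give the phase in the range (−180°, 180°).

At ω = 140 rad/s:
pole (1 + j140·0.02) = 1 + j2.8 → |·| ≈ 2.9732, ∠ ≈ 70.35°
pole (1 + j140·0.0125) = 1 + j1.75 → |·| ≈ 2.0156, ∠ ≈ 60.26°
|H| = 0.05 · 1 / (2.9732 · 2.0156) ≈ 0.0083434
Gain = 20 log₁₀(0.0083434) ≈ -41.57 dB
∠H = (0°) − (70.35° + 60.26°) = -130.61°

-41.6 dB, -130.6°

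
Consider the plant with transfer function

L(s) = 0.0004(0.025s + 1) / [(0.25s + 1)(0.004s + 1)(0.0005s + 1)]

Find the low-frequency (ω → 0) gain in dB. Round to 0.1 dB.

L(0) = 0.0004 · 1 / 1 = 0.0004
20 log₁₀(0.0004) ≈ -67.96 dB

-68.0 dB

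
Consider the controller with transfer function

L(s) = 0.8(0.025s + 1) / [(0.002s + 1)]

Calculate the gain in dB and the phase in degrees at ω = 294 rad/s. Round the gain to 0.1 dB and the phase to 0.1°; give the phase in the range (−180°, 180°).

14.2 dB, 51.8°

At ω = 294 rad/s:
zero (1 + j294·0.025) = 1 + j7.35 → |·| ≈ 7.4177, ∠ ≈ 82.25°
pole (1 + j294·0.002) = 1 + j0.588 → |·| ≈ 1.1601, ∠ ≈ 30.46°
|L| = 0.8 · 7.4177 / (1.1601) ≈ 5.1152
Gain = 20 log₁₀(5.1152) ≈ 14.18 dB
∠L = (82.25°) − (30.46°) = 51.79°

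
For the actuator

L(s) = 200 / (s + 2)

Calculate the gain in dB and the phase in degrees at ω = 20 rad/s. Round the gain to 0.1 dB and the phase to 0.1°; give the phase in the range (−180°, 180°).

20.0 dB, -84.3°

At s = jω = j20:
pole (s+2): 2 + j20 → |·| = √(2²+20²) = √404 ≈ 20.1, ∠ = arctan(20/2) ≈ 84.29°
|L| = 200 / 20.1 ≈ 9.9502
Gain = 20 log₁₀(9.9502) ≈ 19.96 dB
∠L = 0.00° − 84.29° = -84.29°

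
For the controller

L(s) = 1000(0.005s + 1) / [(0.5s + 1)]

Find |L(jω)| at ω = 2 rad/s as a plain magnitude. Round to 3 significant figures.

707

At ω = 2 rad/s:
zero (1 + j2·0.005) = 1 + j0.01 → |·| ≈ 1, ∠ ≈ 0.57°
pole (1 + j2·0.5) = 1 + j1 → |·| ≈ 1.4142, ∠ ≈ 45.00°
|L| = 1000 · 1 / (1.4142) ≈ 707.11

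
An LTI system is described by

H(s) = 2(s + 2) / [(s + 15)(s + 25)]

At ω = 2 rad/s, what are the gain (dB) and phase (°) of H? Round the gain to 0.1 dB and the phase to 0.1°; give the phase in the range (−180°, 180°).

-36.5 dB, 32.8°

At s = jω = j2:
zero (s+2): 2 + j2 → |·| = √(2²+2²) = √8 ≈ 2.8284, ∠ = arctan(2/2) ≈ 45.00°
pole (s+15): 15 + j2 → |·| = √(15²+2²) = √229 ≈ 15.133, ∠ = arctan(2/15) ≈ 7.59°
pole (s+25): 25 + j2 → |·| = √(25²+2²) = √629 ≈ 25.08, ∠ = arctan(2/25) ≈ 4.57°
|H| = 2 · 2.8284 / 379.54 ≈ 0.014904
Gain = 20 log₁₀(0.014904) ≈ -36.53 dB
∠H = 45.00° − 12.16° = 32.84°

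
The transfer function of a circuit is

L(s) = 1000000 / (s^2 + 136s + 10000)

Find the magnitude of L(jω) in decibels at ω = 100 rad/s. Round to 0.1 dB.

At s = jω = j100:
quadratic: (j100)² + 136·j100 + 10000 = 0 + j13600 → |·| ≈ 13600, ∠ ≈ 90.00°
|L| = 1000000 / 13600 ≈ 73.529
Gain = 20 log₁₀(73.529) ≈ 37.33 dB

37.3 dB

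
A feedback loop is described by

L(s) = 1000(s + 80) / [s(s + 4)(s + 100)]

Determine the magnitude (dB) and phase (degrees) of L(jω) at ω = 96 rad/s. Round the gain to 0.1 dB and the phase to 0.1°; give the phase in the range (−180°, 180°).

At s = jω = j96:
zero (s+80): 80 + j96 → |·| = √(80²+96²) = √15616 ≈ 124.96, ∠ = arctan(96/80) ≈ 50.19°
pole (s+4): 4 + j96 → |·| = √(4²+96²) = √9232 ≈ 96.083, ∠ = arctan(96/4) ≈ 87.61°
pole (s+100): 100 + j96 → |·| = √(100²+96²) = √19216 ≈ 138.62, ∠ = arctan(96/100) ≈ 43.83°
pole at origin: |s| = 96, ∠ = 90.00° (in denominator)
|L| = 1000 · 124.96 / 1.2786e+06 ≈ 0.097732
Gain = 20 log₁₀(0.097732) ≈ -20.20 dB
∠L = 50.19° − 221.44° = -171.25°

-20.2 dB, -171.3°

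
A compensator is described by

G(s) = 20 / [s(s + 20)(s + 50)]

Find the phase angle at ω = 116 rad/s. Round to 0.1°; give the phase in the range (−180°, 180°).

At s = jω = j116:
pole (s+20): 20 + j116 → |·| = √(20²+116²) = √13856 ≈ 117.71, ∠ = arctan(116/20) ≈ 80.22°
pole (s+50): 50 + j116 → |·| = √(50²+116²) = √15956 ≈ 126.32, ∠ = arctan(116/50) ≈ 66.68°
pole at origin: |s| = 116, ∠ = 90.00° (in denominator)
∠G = 0.00° − 236.90° = -236.90° ≡ 123.10° (principal value)

123.1°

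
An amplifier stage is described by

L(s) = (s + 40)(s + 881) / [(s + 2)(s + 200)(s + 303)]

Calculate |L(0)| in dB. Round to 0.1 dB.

L(0) = 1·40·881 / (2·200·303) ≈ 0.29076
20 log₁₀(0.29076) ≈ -10.73 dB

-10.7 dB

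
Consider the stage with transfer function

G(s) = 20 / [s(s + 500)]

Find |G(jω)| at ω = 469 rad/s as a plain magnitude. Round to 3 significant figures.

6.22e-05

At s = jω = j469:
pole (s+500): 500 + j469 → |·| = √(500²+469²) = √469961 ≈ 685.54, ∠ = arctan(469/500) ≈ 43.17°
pole at origin: |s| = 469, ∠ = 90.00° (in denominator)
|G| = 20 / 3.2152e+05 ≈ 6.2205e-05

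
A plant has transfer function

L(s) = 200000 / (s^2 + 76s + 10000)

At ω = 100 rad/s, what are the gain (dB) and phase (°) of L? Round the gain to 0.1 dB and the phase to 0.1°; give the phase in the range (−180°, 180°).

28.4 dB, -90.0°

At s = jω = j100:
quadratic: (j100)² + 76·j100 + 10000 = 0 + j7600 → |·| ≈ 7600, ∠ ≈ 90.00°
|L| = 200000 / 7600 ≈ 26.316
Gain = 20 log₁₀(26.316) ≈ 28.40 dB
∠L = 0.00° − 90.00° = -90.00°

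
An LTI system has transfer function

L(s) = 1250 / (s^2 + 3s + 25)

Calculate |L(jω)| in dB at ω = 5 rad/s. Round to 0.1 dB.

At s = jω = j5:
quadratic: (j5)² + 3·j5 + 25 = 0 + j15 → |·| ≈ 15, ∠ ≈ 90.00°
|L| = 1250 / 15 ≈ 83.333
Gain = 20 log₁₀(83.333) ≈ 38.42 dB

38.4 dB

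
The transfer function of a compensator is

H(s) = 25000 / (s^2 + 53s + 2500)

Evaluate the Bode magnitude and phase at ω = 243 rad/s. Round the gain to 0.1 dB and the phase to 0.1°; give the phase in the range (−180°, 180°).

-7.3 dB, -167.2°

At s = jω = j243:
quadratic: (j243)² + 53·j243 + 2500 = -56549 + j12879 → |·| ≈ 57997, ∠ ≈ 167.17°
|H| = 25000 / 57997 ≈ 0.43106
Gain = 20 log₁₀(0.43106) ≈ -7.31 dB
∠H = 0.00° − 167.17° = -167.17°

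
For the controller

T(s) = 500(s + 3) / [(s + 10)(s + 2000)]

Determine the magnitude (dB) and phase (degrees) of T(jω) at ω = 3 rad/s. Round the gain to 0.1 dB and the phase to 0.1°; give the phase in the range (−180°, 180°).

At s = jω = j3:
zero (s+3): 3 + j3 → |·| = √(3²+3²) = √18 ≈ 4.2426, ∠ = arctan(3/3) ≈ 45.00°
pole (s+10): 10 + j3 → |·| = √(10²+3²) = √109 ≈ 10.44, ∠ = arctan(3/10) ≈ 16.70°
pole (s+2000): 2000 + j3 → |·| = √(2000²+3²) = √4000009 ≈ 2000, ∠ = arctan(3/2000) ≈ 0.09°
|T| = 500 · 4.2426 / 20880 ≈ 0.10159
Gain = 20 log₁₀(0.10159) ≈ -19.86 dB
∠T = 45.00° − 16.79° = 28.21°

-19.9 dB, 28.2°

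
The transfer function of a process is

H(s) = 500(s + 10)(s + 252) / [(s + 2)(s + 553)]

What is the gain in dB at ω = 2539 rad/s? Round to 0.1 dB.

At s = jω = j2539:
zero (s+10): 10 + j2539 → |·| = √(10²+2539²) = √6446621 ≈ 2539, ∠ = arctan(2539/10) ≈ 89.77°
zero (s+252): 252 + j2539 → |·| = √(252²+2539²) = √6510025 ≈ 2551.5, ∠ = arctan(2539/252) ≈ 84.33°
pole (s+2): 2 + j2539 → |·| = √(2²+2539²) = √6446525 ≈ 2539, ∠ = arctan(2539/2) ≈ 89.95°
pole (s+553): 553 + j2539 → |·| = √(553²+2539²) = √6752330 ≈ 2598.5, ∠ = arctan(2539/553) ≈ 77.71°
|H| = 500 · 6.4783e+06 / 6.5976e+06 ≈ 490.96
Gain = 20 log₁₀(490.96) ≈ 53.82 dB

53.8 dB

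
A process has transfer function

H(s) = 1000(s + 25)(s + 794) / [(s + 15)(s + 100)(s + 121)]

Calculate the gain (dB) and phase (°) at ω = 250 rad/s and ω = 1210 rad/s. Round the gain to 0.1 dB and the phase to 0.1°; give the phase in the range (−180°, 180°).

At s = jω = j250:
zero (s+25): 25 + j250 → |·| = √(25²+250²) = √63125 ≈ 251.25, ∠ = arctan(250/25) ≈ 84.29°
zero (s+794): 794 + j250 → |·| = √(794²+250²) = √692936 ≈ 832.43, ∠ = arctan(250/794) ≈ 17.48°
pole (s+15): 15 + j250 → |·| = √(15²+250²) = √62725 ≈ 250.45, ∠ = arctan(250/15) ≈ 86.57°
pole (s+100): 100 + j250 → |·| = √(100²+250²) = √72500 ≈ 269.26, ∠ = arctan(250/100) ≈ 68.20°
pole (s+121): 121 + j250 → |·| = √(121²+250²) = √77141 ≈ 277.74, ∠ = arctan(250/121) ≈ 64.17°
|H| = 1000 · 2.0915e+05 / 1.873e+07 ≈ 11.167
Gain = 20 log₁₀(11.167) ≈ 20.96 dB
∠H = 101.77° − 218.94° = -117.17°

At s = jω = j1210:
zero (s+25): 25 + j1210 → |·| = √(25²+1210²) = √1464725 ≈ 1210.3, ∠ = arctan(1210/25) ≈ 88.82°
zero (s+794): 794 + j1210 → |·| = √(794²+1210²) = √2094536 ≈ 1447.3, ∠ = arctan(1210/794) ≈ 56.73°
pole (s+15): 15 + j1210 → |·| = √(15²+1210²) = √1464325 ≈ 1210.1, ∠ = arctan(1210/15) ≈ 89.29°
pole (s+100): 100 + j1210 → |·| = √(100²+1210²) = √1474100 ≈ 1214.1, ∠ = arctan(1210/100) ≈ 85.28°
pole (s+121): 121 + j1210 → |·| = √(121²+1210²) = √1478741 ≈ 1216, ∠ = arctan(1210/121) ≈ 84.29°
|H| = 1000 · 1.7517e+06 / 1.7865e+09 ≈ 0.98052
Gain = 20 log₁₀(0.98052) ≈ -0.17 dB
∠H = 145.55° − 258.86° = -113.31°

ω = 250: 21.0 dB, -117.2°; ω = 1210: -0.2 dB, -113.3°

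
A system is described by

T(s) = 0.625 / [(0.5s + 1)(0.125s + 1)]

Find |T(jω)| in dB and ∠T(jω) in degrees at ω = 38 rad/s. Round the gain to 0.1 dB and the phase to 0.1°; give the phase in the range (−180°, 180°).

-43.4 dB, -165.1°

At ω = 38 rad/s:
pole (1 + j38·0.5) = 1 + j19 → |·| ≈ 19.026, ∠ ≈ 86.99°
pole (1 + j38·0.125) = 1 + j4.75 → |·| ≈ 4.8541, ∠ ≈ 78.11°
|T| = 0.625 · 1 / (19.026 · 4.8541) ≈ 0.0067674
Gain = 20 log₁₀(0.0067674) ≈ -43.39 dB
∠T = (0°) − (86.99° + 78.11°) = -165.10°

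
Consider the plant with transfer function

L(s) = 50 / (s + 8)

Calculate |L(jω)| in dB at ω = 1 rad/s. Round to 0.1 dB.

Substitute s = j1:
Numerator: 50 = 50 + j0
Denominator: (j1) + 8 = 8 + j1
|N| = √(50² + 0²) ≈ 50, ∠N ≈ 0.00°
|D| = √(8² + 1²) ≈ 8.0623, ∠D ≈ 7.13°
|L| = 50 / 8.0623 ≈ 6.2017
Gain = 20 log₁₀(6.2017) ≈ 15.85 dB

15.9 dB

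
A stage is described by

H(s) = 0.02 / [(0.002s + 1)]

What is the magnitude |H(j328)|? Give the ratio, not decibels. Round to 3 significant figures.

At ω = 328 rad/s:
pole (1 + j328·0.002) = 1 + j0.656 → |·| ≈ 1.196, ∠ ≈ 33.26°
|H| = 0.02 · 1 / (1.196) ≈ 0.016722

0.0167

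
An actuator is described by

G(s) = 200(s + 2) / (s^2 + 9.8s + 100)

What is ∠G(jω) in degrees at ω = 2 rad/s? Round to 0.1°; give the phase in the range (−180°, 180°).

At s = jω = j2:
zero (s+2): 2 + j2 → |·| = √(2²+2²) = √8 ≈ 2.8284, ∠ = arctan(2/2) ≈ 45.00°
quadratic: (j2)² + 9.8·j2 + 100 = 96 + j19.6 → |·| ≈ 97.98, ∠ ≈ 11.54°
∠G = 45.00° − 11.54° = 33.46°

33.5°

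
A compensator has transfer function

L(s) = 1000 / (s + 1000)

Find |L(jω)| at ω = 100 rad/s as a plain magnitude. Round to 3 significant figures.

0.995

Substitute s = j100:
Numerator: 1000 = 1000 + j0
Denominator: (j100) + 1000 = 1000 + j100
|N| = √(1000² + 0²) ≈ 1000, ∠N ≈ 0.00°
|D| = √(1000² + 100²) ≈ 1005, ∠D ≈ 5.71°
|L| = 1000 / 1005 ≈ 0.99502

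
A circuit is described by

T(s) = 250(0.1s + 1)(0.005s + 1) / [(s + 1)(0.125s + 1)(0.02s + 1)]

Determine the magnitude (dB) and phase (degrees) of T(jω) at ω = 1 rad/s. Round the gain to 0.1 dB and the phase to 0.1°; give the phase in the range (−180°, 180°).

At ω = 1 rad/s:
zero (1 + j1·0.1) = 1 + j0.1 → |·| ≈ 1.005, ∠ ≈ 5.71°
zero (1 + j1·0.005) = 1 + j0.005 → |·| ≈ 1, ∠ ≈ 0.29°
pole (1 + j1·1) = 1 + j1 → |·| ≈ 1.4142, ∠ ≈ 45.00°
pole (1 + j1·0.125) = 1 + j0.125 → |·| ≈ 1.0078, ∠ ≈ 7.13°
pole (1 + j1·0.02) = 1 + j0.02 → |·| ≈ 1.0002, ∠ ≈ 1.15°
|T| = 250 · 1.005 · 1 / (1.4142 · 1.0078 · 1.0002) ≈ 176.25
Gain = 20 log₁₀(176.25) ≈ 44.92 dB
∠T = (5.71° + 0.29°) − (45.00° + 7.13° + 1.15°) = -47.28°

44.9 dB, -47.3°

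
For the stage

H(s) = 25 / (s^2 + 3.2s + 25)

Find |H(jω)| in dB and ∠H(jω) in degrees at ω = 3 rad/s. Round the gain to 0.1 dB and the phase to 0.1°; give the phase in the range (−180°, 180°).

2.5 dB, -31.0°

At s = jω = j3:
quadratic: (j3)² + 3.2·j3 + 25 = 16 + j9.6 → |·| ≈ 18.659, ∠ ≈ 30.96°
|H| = 25 / 18.659 ≈ 1.3398
Gain = 20 log₁₀(1.3398) ≈ 2.54 dB
∠H = 0.00° − 30.96° = -30.96°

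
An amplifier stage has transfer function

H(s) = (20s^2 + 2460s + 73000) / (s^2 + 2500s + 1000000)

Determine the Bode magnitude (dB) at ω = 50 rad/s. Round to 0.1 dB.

-18.1 dB

Substitute s = j50:
Numerator: 20(j50)^2 + 2460(j50) + 73000 = 23000 + j123000
Denominator: (j50)^2 + 2500(j50) + 1000000 = 997500 + j125000
|N| = √(23000² + 123000²) ≈ 1.2513e+05, ∠N ≈ 79.41°
|D| = √(997500² + 125000²) ≈ 1.0053e+06, ∠D ≈ 7.14°
|H| = 1.2513e+05 / 1.0053e+06 ≈ 0.12447
Gain = 20 log₁₀(0.12447) ≈ -18.10 dB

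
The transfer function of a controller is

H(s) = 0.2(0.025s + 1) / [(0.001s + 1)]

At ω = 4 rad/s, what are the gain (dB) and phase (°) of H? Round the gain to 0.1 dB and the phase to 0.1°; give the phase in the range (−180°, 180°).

-13.9 dB, 5.5°

At ω = 4 rad/s:
zero (1 + j4·0.025) = 1 + j0.1 → |·| ≈ 1.005, ∠ ≈ 5.71°
pole (1 + j4·0.001) = 1 + j0.004 → |·| ≈ 1, ∠ ≈ 0.23°
|H| = 0.2 · 1.005 / (1) ≈ 0.201
Gain = 20 log₁₀(0.201) ≈ -13.94 dB
∠H = (5.71°) − (0.23°) = 5.48°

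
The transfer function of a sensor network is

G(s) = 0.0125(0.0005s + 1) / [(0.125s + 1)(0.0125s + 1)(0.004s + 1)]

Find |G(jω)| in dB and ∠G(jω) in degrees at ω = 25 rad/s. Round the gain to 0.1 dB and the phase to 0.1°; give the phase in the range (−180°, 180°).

At ω = 25 rad/s:
zero (1 + j25·0.0005) = 1 + j0.0125 → |·| ≈ 1.0001, ∠ ≈ 0.72°
pole (1 + j25·0.125) = 1 + j3.125 → |·| ≈ 3.2811, ∠ ≈ 72.26°
pole (1 + j25·0.0125) = 1 + j0.3125 → |·| ≈ 1.0477, ∠ ≈ 17.35°
pole (1 + j25·0.004) = 1 + j0.1 → |·| ≈ 1.005, ∠ ≈ 5.71°
|G| = 0.0125 · 1.0001 / (3.2811 · 1.0477 · 1.005) ≈ 0.0036185
Gain = 20 log₁₀(0.0036185) ≈ -48.83 dB
∠G = (0.72°) − (72.26° + 17.35° + 5.71°) = -94.60°

-48.8 dB, -94.6°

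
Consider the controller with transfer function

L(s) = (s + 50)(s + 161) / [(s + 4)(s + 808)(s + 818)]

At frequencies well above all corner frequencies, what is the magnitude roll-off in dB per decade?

Each pole contributes −20 dB/decade at high frequency; each zero contributes +20 dB/decade.
Net: 2 zero(s) − 3 pole(s) → -20 dB/decade.

-20 dB/decade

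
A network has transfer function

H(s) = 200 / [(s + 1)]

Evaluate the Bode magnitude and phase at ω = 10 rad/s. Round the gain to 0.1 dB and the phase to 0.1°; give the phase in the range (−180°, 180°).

At ω = 10 rad/s:
pole (1 + j10·1) = 1 + j10 → |·| ≈ 10.05, ∠ ≈ 84.29°
|H| = 200 · 1 / (10.05) ≈ 19.9
Gain = 20 log₁₀(19.9) ≈ 25.98 dB
∠H = (0°) − (84.29°) = -84.29°

26.0 dB, -84.3°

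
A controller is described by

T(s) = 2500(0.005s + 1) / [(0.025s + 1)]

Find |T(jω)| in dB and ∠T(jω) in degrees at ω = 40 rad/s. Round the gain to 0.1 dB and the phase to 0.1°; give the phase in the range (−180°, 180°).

At ω = 40 rad/s:
zero (1 + j40·0.005) = 1 + j0.2 → |·| ≈ 1.0198, ∠ ≈ 11.31°
pole (1 + j40·0.025) = 1 + j1 → |·| ≈ 1.4142, ∠ ≈ 45.00°
|T| = 2500 · 1.0198 / (1.4142) ≈ 1802.8
Gain = 20 log₁₀(1802.8) ≈ 65.12 dB
∠T = (11.31°) − (45.00°) = -33.69°

65.1 dB, -33.7°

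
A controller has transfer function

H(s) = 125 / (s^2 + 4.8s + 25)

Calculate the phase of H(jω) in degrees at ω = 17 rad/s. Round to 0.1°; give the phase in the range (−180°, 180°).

-162.8°

At s = jω = j17:
quadratic: (j17)² + 4.8·j17 + 25 = -264 + j81.6 → |·| ≈ 276.32, ∠ ≈ 162.82°
∠H = 0.00° − 162.82° = -162.82°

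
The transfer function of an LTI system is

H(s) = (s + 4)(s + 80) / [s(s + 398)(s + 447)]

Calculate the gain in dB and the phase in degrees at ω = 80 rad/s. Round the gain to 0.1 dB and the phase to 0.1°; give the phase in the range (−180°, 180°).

-64.2 dB, 20.6°

At s = jω = j80:
zero (s+4): 4 + j80 → |·| = √(4²+80²) = √6416 ≈ 80.1, ∠ = arctan(80/4) ≈ 87.14°
zero (s+80): 80 + j80 → |·| = √(80²+80²) = √12800 ≈ 113.14, ∠ = arctan(80/80) ≈ 45.00°
pole (s+398): 398 + j80 → |·| = √(398²+80²) = √164804 ≈ 405.96, ∠ = arctan(80/398) ≈ 11.37°
pole (s+447): 447 + j80 → |·| = √(447²+80²) = √206209 ≈ 454.1, ∠ = arctan(80/447) ≈ 10.15°
pole at origin: |s| = 80, ∠ = 90.00° (in denominator)
|H| = 1 · 9062.5 / 1.4748e+07 ≈ 0.00061449
Gain = 20 log₁₀(0.00061449) ≈ -64.23 dB
∠H = 132.14° − 111.52° = 20.62°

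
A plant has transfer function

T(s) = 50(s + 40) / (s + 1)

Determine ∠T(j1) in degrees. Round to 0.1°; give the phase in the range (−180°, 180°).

-43.6°

At s = jω = j1:
zero (s+40): 40 + j1 → |·| = √(40²+1²) = √1601 ≈ 40.012, ∠ = arctan(1/40) ≈ 1.43°
pole (s+1): 1 + j1 → |·| = √(1²+1²) = √2 ≈ 1.4142, ∠ = arctan(1/1) ≈ 45.00°
∠T = 1.43° − 45.00° = -43.57°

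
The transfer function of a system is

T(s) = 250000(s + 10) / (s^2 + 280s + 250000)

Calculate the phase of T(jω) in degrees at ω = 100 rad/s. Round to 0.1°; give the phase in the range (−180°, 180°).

At s = jω = j100:
zero (s+10): 10 + j100 → |·| = √(10²+100²) = √10100 ≈ 100.5, ∠ = arctan(100/10) ≈ 84.29°
quadratic: (j100)² + 280·j100 + 250000 = 240000 + j28000 → |·| ≈ 2.4163e+05, ∠ ≈ 6.65°
∠T = 84.29° − 6.65° = 77.64°

77.6°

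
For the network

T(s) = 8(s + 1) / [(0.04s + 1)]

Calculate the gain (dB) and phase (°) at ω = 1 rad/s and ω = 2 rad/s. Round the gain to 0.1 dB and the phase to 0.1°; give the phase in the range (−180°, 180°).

ω = 1: 21.1 dB, 42.7°; ω = 2: 25.0 dB, 58.9°

At ω = 1 rad/s:
zero (1 + j1·1) = 1 + j1 → |·| ≈ 1.4142, ∠ ≈ 45.00°
pole (1 + j1·0.04) = 1 + j0.04 → |·| ≈ 1.0008, ∠ ≈ 2.29°
|T| = 8 · 1.4142 / (1.0008) ≈ 11.305
Gain = 20 log₁₀(11.305) ≈ 21.07 dB
∠T = (45.00°) − (2.29°) = 42.71°

At ω = 2 rad/s:
zero (1 + j2·1) = 1 + j2 → |·| ≈ 2.2361, ∠ ≈ 63.43°
pole (1 + j2·0.04) = 1 + j0.08 → |·| ≈ 1.0032, ∠ ≈ 4.57°
|T| = 8 · 2.2361 / (1.0032) ≈ 17.832
Gain = 20 log₁₀(17.832) ≈ 25.02 dB
∠T = (63.43°) − (4.57°) = 58.86°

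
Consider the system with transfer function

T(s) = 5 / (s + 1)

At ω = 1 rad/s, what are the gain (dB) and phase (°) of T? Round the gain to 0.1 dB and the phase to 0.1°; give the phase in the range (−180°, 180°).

11.0 dB, -45.0°

Substitute s = j1:
Numerator: 5 = 5 + j0
Denominator: (j1) + 1 = 1 + j1
|N| = √(5² + 0²) ≈ 5, ∠N ≈ 0.00°
|D| = √(1² + 1²) ≈ 1.4142, ∠D ≈ 45.00°
|T| = 5 / 1.4142 ≈ 3.5356
Gain = 20 log₁₀(3.5356) ≈ 10.97 dB
∠T = 0.00° − 45.00° = -45.00°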